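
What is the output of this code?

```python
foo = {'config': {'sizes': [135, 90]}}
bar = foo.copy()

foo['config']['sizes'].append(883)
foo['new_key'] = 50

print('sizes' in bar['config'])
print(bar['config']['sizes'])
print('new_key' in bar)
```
True
[135, 90, 883]
False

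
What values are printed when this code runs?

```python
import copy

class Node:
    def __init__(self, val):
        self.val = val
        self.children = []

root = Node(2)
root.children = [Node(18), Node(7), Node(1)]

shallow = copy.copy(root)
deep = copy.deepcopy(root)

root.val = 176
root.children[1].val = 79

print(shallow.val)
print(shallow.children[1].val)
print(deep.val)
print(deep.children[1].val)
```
2
79
2
7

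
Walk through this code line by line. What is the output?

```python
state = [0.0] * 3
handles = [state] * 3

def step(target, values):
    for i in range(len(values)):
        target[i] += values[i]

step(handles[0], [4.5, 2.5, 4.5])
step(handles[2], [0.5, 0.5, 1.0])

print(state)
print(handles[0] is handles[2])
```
[5.0, 3.0, 5.5]
True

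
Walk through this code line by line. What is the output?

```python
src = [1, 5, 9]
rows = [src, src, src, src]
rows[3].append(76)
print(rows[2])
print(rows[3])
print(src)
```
[1, 5, 9, 76]
[1, 5, 9, 76]
[1, 5, 9, 76]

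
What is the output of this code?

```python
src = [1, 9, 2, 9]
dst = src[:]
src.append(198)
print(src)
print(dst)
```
[1, 9, 2, 9, 198]
[1, 9, 2, 9]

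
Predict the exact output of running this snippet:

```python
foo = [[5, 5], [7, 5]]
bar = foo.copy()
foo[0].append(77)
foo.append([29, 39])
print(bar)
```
[[5, 5, 77], [7, 5]]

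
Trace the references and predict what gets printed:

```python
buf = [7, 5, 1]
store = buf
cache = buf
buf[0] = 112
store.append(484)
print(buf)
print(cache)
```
[112, 5, 1, 484]
[112, 5, 1, 484]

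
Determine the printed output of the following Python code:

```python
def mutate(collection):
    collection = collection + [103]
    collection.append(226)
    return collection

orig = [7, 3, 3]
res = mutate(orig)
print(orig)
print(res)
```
[7, 3, 3]
[7, 3, 3, 103, 226]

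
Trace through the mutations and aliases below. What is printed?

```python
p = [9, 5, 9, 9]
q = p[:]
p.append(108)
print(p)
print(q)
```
[9, 5, 9, 9, 108]
[9, 5, 9, 9]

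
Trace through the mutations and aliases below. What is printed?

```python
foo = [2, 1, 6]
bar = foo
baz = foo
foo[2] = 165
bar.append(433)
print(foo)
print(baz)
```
[2, 1, 165, 433]
[2, 1, 165, 433]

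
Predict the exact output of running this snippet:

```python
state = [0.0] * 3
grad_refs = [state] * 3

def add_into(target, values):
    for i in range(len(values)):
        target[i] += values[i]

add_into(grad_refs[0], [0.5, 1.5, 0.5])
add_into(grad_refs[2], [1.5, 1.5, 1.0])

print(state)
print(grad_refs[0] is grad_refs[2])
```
[2.0, 3.0, 1.5]
True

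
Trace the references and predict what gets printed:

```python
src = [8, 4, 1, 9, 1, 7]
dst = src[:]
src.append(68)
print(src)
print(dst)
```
[8, 4, 1, 9, 1, 7, 68]
[8, 4, 1, 9, 1, 7]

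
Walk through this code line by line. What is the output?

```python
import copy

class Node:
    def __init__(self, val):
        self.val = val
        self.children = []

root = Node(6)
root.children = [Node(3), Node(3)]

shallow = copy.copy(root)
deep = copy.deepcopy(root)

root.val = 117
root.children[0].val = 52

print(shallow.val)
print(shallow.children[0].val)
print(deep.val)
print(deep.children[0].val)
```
6
52
6
3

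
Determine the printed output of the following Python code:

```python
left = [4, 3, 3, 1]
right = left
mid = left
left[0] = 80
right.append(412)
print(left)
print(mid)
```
[80, 3, 3, 1, 412]
[80, 3, 3, 1, 412]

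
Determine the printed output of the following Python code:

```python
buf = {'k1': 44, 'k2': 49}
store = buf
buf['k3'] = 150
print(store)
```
{'k1': 44, 'k2': 49, 'k3': 150}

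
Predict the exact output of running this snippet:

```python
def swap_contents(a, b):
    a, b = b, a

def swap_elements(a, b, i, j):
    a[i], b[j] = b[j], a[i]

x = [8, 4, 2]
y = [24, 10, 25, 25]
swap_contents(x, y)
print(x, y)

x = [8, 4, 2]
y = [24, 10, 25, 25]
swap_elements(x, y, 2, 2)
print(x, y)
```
[8, 4, 2] [24, 10, 25, 25]
[8, 4, 25] [24, 10, 2, 25]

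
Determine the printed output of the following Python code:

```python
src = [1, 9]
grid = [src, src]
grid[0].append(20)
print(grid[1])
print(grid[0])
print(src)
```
[1, 9, 20]
[1, 9, 20]
[1, 9, 20]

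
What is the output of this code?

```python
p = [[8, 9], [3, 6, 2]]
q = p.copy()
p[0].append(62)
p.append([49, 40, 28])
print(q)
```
[[8, 9, 62], [3, 6, 2]]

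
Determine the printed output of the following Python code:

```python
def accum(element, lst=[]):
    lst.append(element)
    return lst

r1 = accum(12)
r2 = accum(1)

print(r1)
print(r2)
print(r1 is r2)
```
[12, 1]
[12, 1]
True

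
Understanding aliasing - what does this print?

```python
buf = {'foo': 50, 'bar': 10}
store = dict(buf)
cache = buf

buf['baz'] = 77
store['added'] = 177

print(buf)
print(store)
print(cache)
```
{'foo': 50, 'bar': 10, 'baz': 77}
{'foo': 50, 'bar': 10, 'added': 177}
{'foo': 50, 'bar': 10, 'baz': 77}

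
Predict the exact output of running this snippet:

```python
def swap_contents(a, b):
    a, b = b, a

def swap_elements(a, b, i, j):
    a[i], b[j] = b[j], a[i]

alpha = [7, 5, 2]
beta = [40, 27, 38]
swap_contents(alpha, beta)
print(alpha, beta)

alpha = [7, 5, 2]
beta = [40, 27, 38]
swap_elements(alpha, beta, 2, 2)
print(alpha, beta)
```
[7, 5, 2] [40, 27, 38]
[7, 5, 38] [40, 27, 2]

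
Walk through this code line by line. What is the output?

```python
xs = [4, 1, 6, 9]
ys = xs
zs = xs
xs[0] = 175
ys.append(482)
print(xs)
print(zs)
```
[175, 1, 6, 9, 482]
[175, 1, 6, 9, 482]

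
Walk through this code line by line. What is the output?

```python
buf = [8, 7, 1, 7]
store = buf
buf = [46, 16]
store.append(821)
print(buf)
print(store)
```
[46, 16]
[8, 7, 1, 7, 821]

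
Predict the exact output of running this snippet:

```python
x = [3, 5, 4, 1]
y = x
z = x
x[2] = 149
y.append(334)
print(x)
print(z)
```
[3, 5, 149, 1, 334]
[3, 5, 149, 1, 334]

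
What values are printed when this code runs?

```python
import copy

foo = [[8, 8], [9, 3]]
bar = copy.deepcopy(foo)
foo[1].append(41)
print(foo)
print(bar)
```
[[8, 8], [9, 3, 41]]
[[8, 8], [9, 3]]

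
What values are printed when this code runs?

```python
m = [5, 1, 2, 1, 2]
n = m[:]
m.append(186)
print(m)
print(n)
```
[5, 1, 2, 1, 2, 186]
[5, 1, 2, 1, 2]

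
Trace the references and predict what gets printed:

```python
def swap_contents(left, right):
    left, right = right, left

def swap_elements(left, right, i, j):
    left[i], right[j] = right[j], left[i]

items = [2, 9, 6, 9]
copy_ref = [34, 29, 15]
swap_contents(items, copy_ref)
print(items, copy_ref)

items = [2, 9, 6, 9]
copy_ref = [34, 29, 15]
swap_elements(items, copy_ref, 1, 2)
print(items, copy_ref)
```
[2, 9, 6, 9] [34, 29, 15]
[2, 15, 6, 9] [34, 29, 9]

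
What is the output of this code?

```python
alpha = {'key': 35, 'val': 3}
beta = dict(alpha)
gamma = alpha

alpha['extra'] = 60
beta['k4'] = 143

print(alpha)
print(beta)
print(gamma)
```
{'key': 35, 'val': 3, 'extra': 60}
{'key': 35, 'val': 3, 'k4': 143}
{'key': 35, 'val': 3, 'extra': 60}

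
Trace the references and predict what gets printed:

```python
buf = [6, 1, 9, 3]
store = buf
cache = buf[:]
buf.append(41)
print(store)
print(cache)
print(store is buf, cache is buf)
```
[6, 1, 9, 3, 41]
[6, 1, 9, 3]
True False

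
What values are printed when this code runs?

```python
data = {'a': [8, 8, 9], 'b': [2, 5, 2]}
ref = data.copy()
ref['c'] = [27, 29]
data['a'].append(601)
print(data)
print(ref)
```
{'a': [8, 8, 9, 601], 'b': [2, 5, 2]}
{'a': [8, 8, 9, 601], 'b': [2, 5, 2], 'c': [27, 29]}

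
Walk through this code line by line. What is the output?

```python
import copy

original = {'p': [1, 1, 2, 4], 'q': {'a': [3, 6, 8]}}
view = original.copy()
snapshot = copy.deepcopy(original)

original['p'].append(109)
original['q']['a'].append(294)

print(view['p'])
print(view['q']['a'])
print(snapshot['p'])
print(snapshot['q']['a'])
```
[1, 1, 2, 4, 109]
[3, 6, 8, 294]
[1, 1, 2, 4]
[3, 6, 8]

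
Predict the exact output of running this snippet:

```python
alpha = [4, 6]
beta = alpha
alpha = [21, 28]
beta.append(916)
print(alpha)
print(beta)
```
[21, 28]
[4, 6, 916]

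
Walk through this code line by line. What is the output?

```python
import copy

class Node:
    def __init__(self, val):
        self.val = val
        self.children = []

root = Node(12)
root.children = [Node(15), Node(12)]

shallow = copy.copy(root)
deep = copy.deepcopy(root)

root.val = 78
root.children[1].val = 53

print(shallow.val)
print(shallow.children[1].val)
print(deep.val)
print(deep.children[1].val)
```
12
53
12
12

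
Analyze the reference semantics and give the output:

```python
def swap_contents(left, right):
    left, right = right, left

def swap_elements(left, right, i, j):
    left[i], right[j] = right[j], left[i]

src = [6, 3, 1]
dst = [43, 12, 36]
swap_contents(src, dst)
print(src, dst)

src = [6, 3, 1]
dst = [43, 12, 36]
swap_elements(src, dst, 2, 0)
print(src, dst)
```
[6, 3, 1] [43, 12, 36]
[6, 3, 43] [1, 12, 36]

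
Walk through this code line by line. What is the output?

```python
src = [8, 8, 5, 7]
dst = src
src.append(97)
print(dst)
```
[8, 8, 5, 7, 97]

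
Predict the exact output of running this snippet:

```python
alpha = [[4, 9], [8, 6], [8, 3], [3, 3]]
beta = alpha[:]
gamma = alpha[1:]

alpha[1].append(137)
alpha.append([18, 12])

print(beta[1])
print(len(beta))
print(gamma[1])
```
[8, 6, 137]
4
[8, 3]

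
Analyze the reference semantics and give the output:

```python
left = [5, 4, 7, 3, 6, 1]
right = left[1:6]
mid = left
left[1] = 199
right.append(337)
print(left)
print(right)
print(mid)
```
[5, 199, 7, 3, 6, 1]
[4, 7, 3, 6, 1, 337]
[5, 199, 7, 3, 6, 1]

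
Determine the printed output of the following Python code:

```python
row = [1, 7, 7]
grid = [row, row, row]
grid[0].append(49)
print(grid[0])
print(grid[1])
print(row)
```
[1, 7, 7, 49]
[1, 7, 7, 49]
[1, 7, 7, 49]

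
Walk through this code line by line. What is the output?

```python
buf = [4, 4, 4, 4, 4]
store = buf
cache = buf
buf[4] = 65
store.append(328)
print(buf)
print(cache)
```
[4, 4, 4, 4, 65, 328]
[4, 4, 4, 4, 65, 328]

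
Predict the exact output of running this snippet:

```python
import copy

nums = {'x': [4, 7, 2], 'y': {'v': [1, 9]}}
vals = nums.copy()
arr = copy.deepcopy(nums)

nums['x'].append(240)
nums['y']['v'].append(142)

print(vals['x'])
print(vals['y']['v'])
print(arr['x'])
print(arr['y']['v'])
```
[4, 7, 2, 240]
[1, 9, 142]
[4, 7, 2]
[1, 9]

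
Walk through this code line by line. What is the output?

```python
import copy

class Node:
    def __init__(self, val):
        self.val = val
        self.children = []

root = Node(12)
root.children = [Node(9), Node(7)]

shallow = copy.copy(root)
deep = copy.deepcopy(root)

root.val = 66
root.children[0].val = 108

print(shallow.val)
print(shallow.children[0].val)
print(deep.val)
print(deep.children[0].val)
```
12
108
12
9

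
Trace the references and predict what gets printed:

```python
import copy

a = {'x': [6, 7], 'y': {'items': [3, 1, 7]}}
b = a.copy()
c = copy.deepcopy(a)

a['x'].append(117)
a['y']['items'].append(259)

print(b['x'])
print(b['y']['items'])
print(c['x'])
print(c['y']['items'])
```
[6, 7, 117]
[3, 1, 7, 259]
[6, 7]
[3, 1, 7]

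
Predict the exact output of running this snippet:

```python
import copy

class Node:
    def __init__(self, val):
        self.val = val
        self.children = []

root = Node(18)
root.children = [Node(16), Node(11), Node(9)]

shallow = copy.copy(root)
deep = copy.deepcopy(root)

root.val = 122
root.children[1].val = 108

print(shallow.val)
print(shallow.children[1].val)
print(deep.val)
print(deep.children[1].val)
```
18
108
18
11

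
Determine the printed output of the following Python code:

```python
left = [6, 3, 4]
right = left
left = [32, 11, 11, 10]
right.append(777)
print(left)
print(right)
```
[32, 11, 11, 10]
[6, 3, 4, 777]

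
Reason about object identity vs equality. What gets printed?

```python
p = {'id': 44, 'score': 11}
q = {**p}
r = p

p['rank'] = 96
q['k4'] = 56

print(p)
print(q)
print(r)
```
{'id': 44, 'score': 11, 'rank': 96}
{'id': 44, 'score': 11, 'k4': 56}
{'id': 44, 'score': 11, 'rank': 96}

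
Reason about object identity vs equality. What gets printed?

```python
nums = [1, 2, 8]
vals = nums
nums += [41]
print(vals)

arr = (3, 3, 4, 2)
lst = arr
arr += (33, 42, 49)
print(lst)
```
[1, 2, 8, 41]
(3, 3, 4, 2)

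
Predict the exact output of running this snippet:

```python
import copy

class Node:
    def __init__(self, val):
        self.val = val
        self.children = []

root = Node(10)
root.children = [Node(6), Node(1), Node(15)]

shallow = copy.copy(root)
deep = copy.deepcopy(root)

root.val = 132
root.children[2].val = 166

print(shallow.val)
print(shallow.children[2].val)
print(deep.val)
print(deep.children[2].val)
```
10
166
10
15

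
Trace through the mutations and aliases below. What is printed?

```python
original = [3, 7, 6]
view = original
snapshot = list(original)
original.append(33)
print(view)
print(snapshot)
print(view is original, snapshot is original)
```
[3, 7, 6, 33]
[3, 7, 6]
True False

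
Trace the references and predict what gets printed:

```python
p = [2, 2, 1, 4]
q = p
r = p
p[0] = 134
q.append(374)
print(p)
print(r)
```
[134, 2, 1, 4, 374]
[134, 2, 1, 4, 374]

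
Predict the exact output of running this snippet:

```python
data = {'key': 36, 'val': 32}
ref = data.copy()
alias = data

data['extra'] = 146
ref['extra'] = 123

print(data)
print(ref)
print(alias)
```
{'key': 36, 'val': 32, 'extra': 146}
{'key': 36, 'val': 32, 'extra': 123}
{'key': 36, 'val': 32, 'extra': 146}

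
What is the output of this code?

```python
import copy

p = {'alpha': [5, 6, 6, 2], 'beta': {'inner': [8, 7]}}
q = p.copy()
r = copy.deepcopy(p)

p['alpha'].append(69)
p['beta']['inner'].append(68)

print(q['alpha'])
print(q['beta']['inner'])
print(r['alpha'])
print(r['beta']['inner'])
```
[5, 6, 6, 2, 69]
[8, 7, 68]
[5, 6, 6, 2]
[8, 7]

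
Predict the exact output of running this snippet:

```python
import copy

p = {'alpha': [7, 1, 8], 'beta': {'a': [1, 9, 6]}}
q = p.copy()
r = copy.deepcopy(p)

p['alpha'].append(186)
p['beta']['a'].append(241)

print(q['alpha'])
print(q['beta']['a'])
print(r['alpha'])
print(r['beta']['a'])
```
[7, 1, 8, 186]
[1, 9, 6, 241]
[7, 1, 8]
[1, 9, 6]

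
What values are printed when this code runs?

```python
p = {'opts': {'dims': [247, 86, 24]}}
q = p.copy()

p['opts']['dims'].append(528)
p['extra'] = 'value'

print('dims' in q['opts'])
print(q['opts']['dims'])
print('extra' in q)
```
True
[247, 86, 24, 528]
False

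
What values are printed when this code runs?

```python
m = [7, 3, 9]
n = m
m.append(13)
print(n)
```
[7, 3, 9, 13]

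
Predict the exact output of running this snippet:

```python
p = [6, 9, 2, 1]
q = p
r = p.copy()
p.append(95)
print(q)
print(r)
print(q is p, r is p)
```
[6, 9, 2, 1, 95]
[6, 9, 2, 1]
True False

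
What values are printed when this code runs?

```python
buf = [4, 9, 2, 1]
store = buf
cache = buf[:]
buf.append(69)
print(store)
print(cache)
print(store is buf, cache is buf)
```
[4, 9, 2, 1, 69]
[4, 9, 2, 1]
True False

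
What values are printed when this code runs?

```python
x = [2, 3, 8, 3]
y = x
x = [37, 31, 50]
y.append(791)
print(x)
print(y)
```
[37, 31, 50]
[2, 3, 8, 3, 791]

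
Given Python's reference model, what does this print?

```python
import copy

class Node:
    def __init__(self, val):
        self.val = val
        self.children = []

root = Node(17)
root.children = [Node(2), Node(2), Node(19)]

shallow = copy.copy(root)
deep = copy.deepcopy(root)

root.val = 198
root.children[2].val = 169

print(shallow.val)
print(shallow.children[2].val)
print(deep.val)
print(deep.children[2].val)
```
17
169
17
19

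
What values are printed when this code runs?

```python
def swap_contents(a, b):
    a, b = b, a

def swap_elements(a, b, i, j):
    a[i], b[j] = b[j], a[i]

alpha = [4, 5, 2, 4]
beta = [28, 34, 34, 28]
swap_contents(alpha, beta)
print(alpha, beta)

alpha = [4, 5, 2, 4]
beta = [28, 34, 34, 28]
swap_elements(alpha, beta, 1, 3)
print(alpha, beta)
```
[4, 5, 2, 4] [28, 34, 34, 28]
[4, 28, 2, 4] [28, 34, 34, 5]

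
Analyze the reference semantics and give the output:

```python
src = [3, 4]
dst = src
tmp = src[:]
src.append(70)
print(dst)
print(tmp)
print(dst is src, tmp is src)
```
[3, 4, 70]
[3, 4]
True False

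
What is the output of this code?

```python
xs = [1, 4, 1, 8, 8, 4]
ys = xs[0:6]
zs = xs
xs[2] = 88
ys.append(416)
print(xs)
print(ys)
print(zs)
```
[1, 4, 88, 8, 8, 4]
[1, 4, 1, 8, 8, 4, 416]
[1, 4, 88, 8, 8, 4]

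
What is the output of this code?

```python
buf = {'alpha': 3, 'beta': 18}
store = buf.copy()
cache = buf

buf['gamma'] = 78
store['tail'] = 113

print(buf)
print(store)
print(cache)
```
{'alpha': 3, 'beta': 18, 'gamma': 78}
{'alpha': 3, 'beta': 18, 'tail': 113}
{'alpha': 3, 'beta': 18, 'gamma': 78}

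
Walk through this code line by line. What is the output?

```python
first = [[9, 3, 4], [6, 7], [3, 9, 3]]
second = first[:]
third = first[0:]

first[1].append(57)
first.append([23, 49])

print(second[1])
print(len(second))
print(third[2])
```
[6, 7, 57]
3
[3, 9, 3]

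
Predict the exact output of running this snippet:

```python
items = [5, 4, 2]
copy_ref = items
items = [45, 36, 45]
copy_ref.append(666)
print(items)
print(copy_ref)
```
[45, 36, 45]
[5, 4, 2, 666]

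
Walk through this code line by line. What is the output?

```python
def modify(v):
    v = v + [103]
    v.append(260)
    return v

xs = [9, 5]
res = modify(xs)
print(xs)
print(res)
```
[9, 5]
[9, 5, 103, 260]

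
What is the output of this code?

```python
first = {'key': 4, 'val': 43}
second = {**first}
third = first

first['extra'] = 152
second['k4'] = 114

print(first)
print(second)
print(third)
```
{'key': 4, 'val': 43, 'extra': 152}
{'key': 4, 'val': 43, 'k4': 114}
{'key': 4, 'val': 43, 'extra': 152}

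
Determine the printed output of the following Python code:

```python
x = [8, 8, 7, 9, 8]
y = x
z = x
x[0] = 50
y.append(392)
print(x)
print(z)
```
[50, 8, 7, 9, 8, 392]
[50, 8, 7, 9, 8, 392]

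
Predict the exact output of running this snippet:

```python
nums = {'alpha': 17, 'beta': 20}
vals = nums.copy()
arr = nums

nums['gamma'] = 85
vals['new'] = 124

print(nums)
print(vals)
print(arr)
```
{'alpha': 17, 'beta': 20, 'gamma': 85}
{'alpha': 17, 'beta': 20, 'new': 124}
{'alpha': 17, 'beta': 20, 'gamma': 85}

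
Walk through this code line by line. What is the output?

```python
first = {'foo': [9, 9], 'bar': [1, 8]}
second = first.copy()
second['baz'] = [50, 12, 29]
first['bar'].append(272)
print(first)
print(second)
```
{'foo': [9, 9], 'bar': [1, 8, 272]}
{'foo': [9, 9], 'bar': [1, 8, 272], 'baz': [50, 12, 29]}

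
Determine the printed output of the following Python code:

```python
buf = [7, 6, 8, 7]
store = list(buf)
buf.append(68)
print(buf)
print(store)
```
[7, 6, 8, 7, 68]
[7, 6, 8, 7]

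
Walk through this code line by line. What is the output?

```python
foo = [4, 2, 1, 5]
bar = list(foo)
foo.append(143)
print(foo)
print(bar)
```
[4, 2, 1, 5, 143]
[4, 2, 1, 5]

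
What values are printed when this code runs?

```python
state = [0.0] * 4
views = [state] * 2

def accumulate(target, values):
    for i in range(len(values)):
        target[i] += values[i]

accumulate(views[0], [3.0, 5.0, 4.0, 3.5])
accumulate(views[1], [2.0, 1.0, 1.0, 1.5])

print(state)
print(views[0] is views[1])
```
[5.0, 6.0, 5.0, 5.0]
True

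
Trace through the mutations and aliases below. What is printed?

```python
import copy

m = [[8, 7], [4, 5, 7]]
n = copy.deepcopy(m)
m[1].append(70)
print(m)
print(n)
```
[[8, 7], [4, 5, 7, 70]]
[[8, 7], [4, 5, 7]]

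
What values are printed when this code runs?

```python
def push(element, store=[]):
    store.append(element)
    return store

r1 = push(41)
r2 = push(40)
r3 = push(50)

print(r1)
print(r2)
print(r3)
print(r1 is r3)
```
[41, 40, 50]
[41, 40, 50]
[41, 40, 50]
True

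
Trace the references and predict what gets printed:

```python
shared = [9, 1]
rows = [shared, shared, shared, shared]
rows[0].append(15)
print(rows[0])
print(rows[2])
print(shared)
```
[9, 1, 15]
[9, 1, 15]
[9, 1, 15]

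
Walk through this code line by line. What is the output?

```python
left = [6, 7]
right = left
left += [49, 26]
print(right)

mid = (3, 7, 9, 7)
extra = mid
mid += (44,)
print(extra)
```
[6, 7, 49, 26]
(3, 7, 9, 7)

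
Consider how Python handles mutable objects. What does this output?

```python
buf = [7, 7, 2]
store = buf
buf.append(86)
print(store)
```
[7, 7, 2, 86]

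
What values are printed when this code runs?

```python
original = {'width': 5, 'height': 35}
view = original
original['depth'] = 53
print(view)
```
{'width': 5, 'height': 35, 'depth': 53}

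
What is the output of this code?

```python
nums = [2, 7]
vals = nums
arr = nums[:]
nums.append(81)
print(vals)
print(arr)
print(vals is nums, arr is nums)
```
[2, 7, 81]
[2, 7]
True False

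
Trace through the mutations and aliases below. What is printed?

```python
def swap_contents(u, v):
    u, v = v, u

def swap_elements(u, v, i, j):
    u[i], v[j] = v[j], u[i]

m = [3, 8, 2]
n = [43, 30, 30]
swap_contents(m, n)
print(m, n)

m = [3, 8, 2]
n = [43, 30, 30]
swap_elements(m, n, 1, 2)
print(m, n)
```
[3, 8, 2] [43, 30, 30]
[3, 30, 2] [43, 30, 8]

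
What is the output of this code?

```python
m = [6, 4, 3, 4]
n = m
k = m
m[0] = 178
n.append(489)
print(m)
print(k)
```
[178, 4, 3, 4, 489]
[178, 4, 3, 4, 489]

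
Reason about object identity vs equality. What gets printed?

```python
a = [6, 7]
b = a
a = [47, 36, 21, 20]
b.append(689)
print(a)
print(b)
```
[47, 36, 21, 20]
[6, 7, 689]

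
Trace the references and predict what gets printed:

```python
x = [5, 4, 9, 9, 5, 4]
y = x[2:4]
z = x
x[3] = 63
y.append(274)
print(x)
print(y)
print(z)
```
[5, 4, 9, 63, 5, 4]
[9, 9, 274]
[5, 4, 9, 63, 5, 4]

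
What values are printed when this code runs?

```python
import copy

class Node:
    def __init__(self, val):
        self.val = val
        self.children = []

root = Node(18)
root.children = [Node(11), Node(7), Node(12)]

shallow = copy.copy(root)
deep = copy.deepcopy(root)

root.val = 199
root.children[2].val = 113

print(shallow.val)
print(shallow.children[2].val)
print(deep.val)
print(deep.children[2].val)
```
18
113
18
12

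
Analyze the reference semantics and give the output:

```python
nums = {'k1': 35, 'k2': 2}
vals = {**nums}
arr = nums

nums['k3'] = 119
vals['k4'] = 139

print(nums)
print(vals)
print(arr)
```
{'k1': 35, 'k2': 2, 'k3': 119}
{'k1': 35, 'k2': 2, 'k4': 139}
{'k1': 35, 'k2': 2, 'k3': 119}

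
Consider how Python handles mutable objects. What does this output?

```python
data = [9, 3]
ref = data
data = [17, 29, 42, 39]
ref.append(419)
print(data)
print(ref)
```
[17, 29, 42, 39]
[9, 3, 419]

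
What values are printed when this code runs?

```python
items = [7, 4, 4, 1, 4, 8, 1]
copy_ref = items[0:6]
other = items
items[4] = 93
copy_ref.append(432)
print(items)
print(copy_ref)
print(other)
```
[7, 4, 4, 1, 93, 8, 1]
[7, 4, 4, 1, 4, 8, 432]
[7, 4, 4, 1, 93, 8, 1]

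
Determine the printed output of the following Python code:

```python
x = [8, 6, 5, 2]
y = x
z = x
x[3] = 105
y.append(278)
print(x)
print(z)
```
[8, 6, 5, 105, 278]
[8, 6, 5, 105, 278]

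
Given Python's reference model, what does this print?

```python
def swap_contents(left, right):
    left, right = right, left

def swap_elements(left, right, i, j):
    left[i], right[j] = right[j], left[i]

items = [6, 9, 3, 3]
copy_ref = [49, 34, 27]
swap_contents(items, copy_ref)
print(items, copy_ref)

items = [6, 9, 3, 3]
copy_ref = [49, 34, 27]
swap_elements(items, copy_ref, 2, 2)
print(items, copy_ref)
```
[6, 9, 3, 3] [49, 34, 27]
[6, 9, 27, 3] [49, 34, 3]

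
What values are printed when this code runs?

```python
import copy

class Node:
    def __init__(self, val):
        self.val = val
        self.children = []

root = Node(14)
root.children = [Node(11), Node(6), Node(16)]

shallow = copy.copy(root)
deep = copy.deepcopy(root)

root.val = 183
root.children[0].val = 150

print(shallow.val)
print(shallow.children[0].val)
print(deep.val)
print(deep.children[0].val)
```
14
150
14
11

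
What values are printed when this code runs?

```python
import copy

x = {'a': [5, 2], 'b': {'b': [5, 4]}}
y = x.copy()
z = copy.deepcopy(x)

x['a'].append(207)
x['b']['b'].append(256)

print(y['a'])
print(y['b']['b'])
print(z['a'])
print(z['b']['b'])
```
[5, 2, 207]
[5, 4, 256]
[5, 2]
[5, 4]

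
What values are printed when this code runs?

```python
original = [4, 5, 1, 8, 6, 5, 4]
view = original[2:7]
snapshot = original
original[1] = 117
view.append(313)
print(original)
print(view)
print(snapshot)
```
[4, 117, 1, 8, 6, 5, 4]
[1, 8, 6, 5, 4, 313]
[4, 117, 1, 8, 6, 5, 4]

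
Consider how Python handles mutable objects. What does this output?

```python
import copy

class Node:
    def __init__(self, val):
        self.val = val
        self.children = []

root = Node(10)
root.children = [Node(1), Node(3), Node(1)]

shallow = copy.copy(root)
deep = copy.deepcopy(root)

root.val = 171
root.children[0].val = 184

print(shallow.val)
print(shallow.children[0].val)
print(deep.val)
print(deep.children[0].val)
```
10
184
10
1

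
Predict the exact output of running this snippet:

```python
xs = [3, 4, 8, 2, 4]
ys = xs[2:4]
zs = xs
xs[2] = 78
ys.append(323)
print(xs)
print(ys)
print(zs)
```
[3, 4, 78, 2, 4]
[8, 2, 323]
[3, 4, 78, 2, 4]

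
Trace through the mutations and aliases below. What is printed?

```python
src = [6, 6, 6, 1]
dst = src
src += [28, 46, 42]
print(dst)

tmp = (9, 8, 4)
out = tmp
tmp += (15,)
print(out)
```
[6, 6, 6, 1, 28, 46, 42]
(9, 8, 4)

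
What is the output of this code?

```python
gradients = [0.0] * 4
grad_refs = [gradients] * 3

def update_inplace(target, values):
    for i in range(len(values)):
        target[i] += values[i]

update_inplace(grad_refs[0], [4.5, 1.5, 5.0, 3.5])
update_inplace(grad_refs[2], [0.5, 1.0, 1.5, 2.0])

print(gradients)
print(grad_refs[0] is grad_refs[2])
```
[5.0, 2.5, 6.5, 5.5]
True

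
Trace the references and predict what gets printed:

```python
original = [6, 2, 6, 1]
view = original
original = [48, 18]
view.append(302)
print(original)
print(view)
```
[48, 18]
[6, 2, 6, 1, 302]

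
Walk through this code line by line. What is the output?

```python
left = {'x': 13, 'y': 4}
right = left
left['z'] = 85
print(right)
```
{'x': 13, 'y': 4, 'z': 85}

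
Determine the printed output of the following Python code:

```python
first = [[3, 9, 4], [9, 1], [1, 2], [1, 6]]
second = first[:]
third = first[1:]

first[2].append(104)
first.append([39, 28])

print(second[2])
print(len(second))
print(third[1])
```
[1, 2, 104]
4
[1, 2, 104]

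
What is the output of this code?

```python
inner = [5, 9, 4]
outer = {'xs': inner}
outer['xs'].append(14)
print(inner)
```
[5, 9, 4, 14]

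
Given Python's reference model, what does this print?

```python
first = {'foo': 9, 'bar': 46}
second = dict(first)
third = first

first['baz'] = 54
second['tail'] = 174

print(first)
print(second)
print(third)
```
{'foo': 9, 'bar': 46, 'baz': 54}
{'foo': 9, 'bar': 46, 'tail': 174}
{'foo': 9, 'bar': 46, 'baz': 54}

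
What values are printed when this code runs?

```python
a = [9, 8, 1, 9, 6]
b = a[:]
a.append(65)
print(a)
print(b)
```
[9, 8, 1, 9, 6, 65]
[9, 8, 1, 9, 6]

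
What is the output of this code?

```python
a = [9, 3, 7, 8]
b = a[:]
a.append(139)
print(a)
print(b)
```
[9, 3, 7, 8, 139]
[9, 3, 7, 8]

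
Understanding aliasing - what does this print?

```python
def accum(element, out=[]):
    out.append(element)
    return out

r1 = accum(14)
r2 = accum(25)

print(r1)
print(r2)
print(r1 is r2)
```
[14, 25]
[14, 25]
True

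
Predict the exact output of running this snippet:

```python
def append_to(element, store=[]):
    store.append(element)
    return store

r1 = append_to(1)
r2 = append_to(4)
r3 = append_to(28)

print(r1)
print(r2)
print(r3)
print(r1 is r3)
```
[1, 4, 28]
[1, 4, 28]
[1, 4, 28]
True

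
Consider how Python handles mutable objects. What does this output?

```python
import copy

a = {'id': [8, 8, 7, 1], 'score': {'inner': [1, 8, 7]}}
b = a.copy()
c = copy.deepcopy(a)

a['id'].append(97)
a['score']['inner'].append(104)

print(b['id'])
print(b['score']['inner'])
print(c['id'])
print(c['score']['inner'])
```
[8, 8, 7, 1, 97]
[1, 8, 7, 104]
[8, 8, 7, 1]
[1, 8, 7]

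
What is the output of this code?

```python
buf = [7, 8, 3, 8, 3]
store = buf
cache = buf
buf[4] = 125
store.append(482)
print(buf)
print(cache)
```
[7, 8, 3, 8, 125, 482]
[7, 8, 3, 8, 125, 482]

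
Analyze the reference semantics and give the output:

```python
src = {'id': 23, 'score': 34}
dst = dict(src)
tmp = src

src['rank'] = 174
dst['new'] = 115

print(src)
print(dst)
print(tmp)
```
{'id': 23, 'score': 34, 'rank': 174}
{'id': 23, 'score': 34, 'new': 115}
{'id': 23, 'score': 34, 'rank': 174}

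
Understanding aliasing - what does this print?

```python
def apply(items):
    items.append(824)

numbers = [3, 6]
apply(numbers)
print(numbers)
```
[3, 6, 824]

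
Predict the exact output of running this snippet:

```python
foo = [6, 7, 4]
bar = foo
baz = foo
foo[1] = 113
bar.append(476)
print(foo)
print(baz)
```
[6, 113, 4, 476]
[6, 113, 4, 476]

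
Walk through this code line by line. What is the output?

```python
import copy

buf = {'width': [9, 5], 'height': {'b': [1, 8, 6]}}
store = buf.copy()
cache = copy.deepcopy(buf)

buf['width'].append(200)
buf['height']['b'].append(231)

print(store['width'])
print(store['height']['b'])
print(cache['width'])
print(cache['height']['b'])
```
[9, 5, 200]
[1, 8, 6, 231]
[9, 5]
[1, 8, 6]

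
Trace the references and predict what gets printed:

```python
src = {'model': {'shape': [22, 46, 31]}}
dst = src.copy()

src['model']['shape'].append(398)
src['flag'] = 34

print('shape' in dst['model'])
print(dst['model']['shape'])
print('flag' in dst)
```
True
[22, 46, 31, 398]
False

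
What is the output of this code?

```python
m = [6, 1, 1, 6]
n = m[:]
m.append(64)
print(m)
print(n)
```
[6, 1, 1, 6, 64]
[6, 1, 1, 6]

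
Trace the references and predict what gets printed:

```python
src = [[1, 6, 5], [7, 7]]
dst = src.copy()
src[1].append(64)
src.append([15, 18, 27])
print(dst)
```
[[1, 6, 5], [7, 7, 64]]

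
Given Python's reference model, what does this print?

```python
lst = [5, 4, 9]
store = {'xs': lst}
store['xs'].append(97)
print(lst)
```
[5, 4, 9, 97]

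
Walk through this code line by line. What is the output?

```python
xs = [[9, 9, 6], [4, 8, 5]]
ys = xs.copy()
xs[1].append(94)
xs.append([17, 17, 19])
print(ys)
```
[[9, 9, 6], [4, 8, 5, 94]]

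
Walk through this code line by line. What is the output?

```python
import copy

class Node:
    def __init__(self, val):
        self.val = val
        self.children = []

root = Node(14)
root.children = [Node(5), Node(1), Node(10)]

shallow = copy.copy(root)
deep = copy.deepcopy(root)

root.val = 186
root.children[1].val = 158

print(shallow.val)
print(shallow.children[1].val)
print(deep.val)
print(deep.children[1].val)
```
14
158
14
1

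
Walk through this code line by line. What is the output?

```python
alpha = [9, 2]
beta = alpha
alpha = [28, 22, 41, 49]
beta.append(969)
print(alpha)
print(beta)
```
[28, 22, 41, 49]
[9, 2, 969]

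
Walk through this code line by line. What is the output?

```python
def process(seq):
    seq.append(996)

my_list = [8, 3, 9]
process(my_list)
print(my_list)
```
[8, 3, 9, 996]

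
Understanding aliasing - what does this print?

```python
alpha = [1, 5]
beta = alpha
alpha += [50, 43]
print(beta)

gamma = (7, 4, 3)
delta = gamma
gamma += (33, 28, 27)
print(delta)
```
[1, 5, 50, 43]
(7, 4, 3)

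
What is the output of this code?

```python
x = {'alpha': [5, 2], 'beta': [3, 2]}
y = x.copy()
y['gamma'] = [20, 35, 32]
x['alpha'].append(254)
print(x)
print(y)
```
{'alpha': [5, 2, 254], 'beta': [3, 2]}
{'alpha': [5, 2, 254], 'beta': [3, 2], 'gamma': [20, 35, 32]}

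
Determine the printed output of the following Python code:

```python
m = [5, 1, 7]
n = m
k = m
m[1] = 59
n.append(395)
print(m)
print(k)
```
[5, 59, 7, 395]
[5, 59, 7, 395]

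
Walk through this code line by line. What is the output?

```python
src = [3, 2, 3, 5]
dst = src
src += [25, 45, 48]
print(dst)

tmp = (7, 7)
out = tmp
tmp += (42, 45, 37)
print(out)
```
[3, 2, 3, 5, 25, 45, 48]
(7, 7)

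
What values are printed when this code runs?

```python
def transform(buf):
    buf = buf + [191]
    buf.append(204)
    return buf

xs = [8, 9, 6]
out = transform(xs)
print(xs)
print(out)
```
[8, 9, 6]
[8, 9, 6, 191, 204]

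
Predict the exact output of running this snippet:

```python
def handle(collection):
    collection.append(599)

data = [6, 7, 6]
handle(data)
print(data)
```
[6, 7, 6, 599]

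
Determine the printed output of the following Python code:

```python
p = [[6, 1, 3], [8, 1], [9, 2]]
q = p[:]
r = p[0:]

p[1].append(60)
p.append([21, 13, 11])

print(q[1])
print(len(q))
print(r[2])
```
[8, 1, 60]
3
[9, 2]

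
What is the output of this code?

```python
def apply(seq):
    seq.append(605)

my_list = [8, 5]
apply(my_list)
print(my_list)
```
[8, 5, 605]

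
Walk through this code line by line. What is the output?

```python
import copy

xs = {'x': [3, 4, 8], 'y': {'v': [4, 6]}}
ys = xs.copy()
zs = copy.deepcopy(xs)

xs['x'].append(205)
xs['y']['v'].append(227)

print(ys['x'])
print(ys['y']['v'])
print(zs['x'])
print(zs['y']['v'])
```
[3, 4, 8, 205]
[4, 6, 227]
[3, 4, 8]
[4, 6]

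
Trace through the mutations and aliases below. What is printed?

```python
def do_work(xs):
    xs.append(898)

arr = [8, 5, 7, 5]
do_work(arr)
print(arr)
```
[8, 5, 7, 5, 898]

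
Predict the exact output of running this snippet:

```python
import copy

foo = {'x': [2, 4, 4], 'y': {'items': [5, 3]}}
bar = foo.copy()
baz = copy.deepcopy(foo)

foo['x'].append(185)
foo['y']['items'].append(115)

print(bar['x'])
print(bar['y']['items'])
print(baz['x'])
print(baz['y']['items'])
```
[2, 4, 4, 185]
[5, 3, 115]
[2, 4, 4]
[5, 3]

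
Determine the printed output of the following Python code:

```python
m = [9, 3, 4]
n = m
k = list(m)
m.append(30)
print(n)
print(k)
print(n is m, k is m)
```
[9, 3, 4, 30]
[9, 3, 4]
True False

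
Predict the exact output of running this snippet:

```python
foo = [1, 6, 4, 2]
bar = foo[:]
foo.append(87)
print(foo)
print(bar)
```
[1, 6, 4, 2, 87]
[1, 6, 4, 2]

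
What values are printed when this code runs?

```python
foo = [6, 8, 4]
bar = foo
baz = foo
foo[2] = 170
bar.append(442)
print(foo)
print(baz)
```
[6, 8, 170, 442]
[6, 8, 170, 442]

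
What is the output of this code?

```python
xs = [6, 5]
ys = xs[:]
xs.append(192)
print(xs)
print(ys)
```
[6, 5, 192]
[6, 5]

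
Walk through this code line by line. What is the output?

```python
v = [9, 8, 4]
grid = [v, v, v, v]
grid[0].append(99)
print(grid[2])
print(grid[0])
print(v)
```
[9, 8, 4, 99]
[9, 8, 4, 99]
[9, 8, 4, 99]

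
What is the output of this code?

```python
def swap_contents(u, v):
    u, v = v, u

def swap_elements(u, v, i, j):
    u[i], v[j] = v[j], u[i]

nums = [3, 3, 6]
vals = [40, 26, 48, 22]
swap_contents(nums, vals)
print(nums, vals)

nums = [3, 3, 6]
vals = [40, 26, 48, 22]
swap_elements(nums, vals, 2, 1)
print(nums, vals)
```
[3, 3, 6] [40, 26, 48, 22]
[3, 3, 26] [40, 6, 48, 22]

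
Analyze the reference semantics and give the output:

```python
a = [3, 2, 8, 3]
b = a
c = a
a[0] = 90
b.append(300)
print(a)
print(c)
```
[90, 2, 8, 3, 300]
[90, 2, 8, 3, 300]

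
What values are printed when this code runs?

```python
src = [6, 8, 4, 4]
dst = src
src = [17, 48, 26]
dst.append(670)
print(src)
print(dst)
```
[17, 48, 26]
[6, 8, 4, 4, 670]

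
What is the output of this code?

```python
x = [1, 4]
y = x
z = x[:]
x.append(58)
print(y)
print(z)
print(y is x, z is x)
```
[1, 4, 58]
[1, 4]
True False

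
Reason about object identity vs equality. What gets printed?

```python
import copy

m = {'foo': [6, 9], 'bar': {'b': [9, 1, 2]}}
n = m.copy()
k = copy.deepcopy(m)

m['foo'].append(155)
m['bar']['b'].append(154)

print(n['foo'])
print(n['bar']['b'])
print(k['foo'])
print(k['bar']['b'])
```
[6, 9, 155]
[9, 1, 2, 154]
[6, 9]
[9, 1, 2]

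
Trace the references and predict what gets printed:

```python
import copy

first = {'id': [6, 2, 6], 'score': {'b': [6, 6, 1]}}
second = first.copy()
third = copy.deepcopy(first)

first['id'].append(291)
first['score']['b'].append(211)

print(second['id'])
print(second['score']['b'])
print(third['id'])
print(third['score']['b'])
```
[6, 2, 6, 291]
[6, 6, 1, 211]
[6, 2, 6]
[6, 6, 1]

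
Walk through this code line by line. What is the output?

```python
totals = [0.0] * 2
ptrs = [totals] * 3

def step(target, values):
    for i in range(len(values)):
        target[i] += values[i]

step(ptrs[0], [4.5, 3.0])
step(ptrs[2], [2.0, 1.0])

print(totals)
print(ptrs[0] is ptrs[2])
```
[6.5, 4.0]
True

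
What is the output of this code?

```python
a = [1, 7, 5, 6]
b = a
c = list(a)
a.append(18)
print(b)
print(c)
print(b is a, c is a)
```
[1, 7, 5, 6, 18]
[1, 7, 5, 6]
True False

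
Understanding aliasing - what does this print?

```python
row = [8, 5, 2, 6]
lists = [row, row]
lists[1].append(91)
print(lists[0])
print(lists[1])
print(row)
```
[8, 5, 2, 6, 91]
[8, 5, 2, 6, 91]
[8, 5, 2, 6, 91]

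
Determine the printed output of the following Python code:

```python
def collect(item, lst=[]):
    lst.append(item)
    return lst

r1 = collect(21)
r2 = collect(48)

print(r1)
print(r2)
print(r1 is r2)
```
[21, 48]
[21, 48]
True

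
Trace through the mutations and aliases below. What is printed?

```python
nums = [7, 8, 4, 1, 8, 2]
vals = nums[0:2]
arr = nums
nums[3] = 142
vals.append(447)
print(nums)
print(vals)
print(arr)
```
[7, 8, 4, 142, 8, 2]
[7, 8, 447]
[7, 8, 4, 142, 8, 2]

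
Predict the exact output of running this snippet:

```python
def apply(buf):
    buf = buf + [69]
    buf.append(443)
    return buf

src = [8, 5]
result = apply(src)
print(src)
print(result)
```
[8, 5]
[8, 5, 69, 443]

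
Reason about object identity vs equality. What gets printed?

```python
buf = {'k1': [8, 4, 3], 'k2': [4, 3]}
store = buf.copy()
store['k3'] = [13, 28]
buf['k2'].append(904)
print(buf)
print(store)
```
{'k1': [8, 4, 3], 'k2': [4, 3, 904]}
{'k1': [8, 4, 3], 'k2': [4, 3, 904], 'k3': [13, 28]}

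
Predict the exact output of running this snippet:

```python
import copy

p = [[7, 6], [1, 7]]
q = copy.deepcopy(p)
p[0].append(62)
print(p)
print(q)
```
[[7, 6, 62], [1, 7]]
[[7, 6], [1, 7]]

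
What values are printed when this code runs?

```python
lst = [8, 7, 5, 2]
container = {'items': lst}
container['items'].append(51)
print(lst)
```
[8, 7, 5, 2, 51]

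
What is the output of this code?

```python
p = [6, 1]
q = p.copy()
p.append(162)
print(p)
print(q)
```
[6, 1, 162]
[6, 1]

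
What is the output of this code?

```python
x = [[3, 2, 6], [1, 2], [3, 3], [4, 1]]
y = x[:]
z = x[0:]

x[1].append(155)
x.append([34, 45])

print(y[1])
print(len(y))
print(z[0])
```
[1, 2, 155]
4
[3, 2, 6]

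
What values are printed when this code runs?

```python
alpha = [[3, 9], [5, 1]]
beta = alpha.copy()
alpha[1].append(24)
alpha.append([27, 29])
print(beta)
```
[[3, 9], [5, 1, 24]]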